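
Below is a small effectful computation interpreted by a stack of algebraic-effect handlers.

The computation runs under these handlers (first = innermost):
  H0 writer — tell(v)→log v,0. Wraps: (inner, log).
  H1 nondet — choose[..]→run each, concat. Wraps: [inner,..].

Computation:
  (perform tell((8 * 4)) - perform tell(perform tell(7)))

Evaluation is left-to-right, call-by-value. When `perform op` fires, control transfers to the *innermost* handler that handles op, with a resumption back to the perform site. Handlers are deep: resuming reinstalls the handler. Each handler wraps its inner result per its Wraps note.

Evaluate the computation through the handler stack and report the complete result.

Answer: [(0, (32, 7, 0))]

Step-by-step:
tell(32) @ H0 ⇒ log+=32
tell(7) @ H0 ⇒ log+=7
tell(0) @ H0 ⇒ log+=0
H0 returns (0, (32, 7, 0))
H1 returns [(0, (32, 7, 0))]
= [(0, (32, 7, 0))]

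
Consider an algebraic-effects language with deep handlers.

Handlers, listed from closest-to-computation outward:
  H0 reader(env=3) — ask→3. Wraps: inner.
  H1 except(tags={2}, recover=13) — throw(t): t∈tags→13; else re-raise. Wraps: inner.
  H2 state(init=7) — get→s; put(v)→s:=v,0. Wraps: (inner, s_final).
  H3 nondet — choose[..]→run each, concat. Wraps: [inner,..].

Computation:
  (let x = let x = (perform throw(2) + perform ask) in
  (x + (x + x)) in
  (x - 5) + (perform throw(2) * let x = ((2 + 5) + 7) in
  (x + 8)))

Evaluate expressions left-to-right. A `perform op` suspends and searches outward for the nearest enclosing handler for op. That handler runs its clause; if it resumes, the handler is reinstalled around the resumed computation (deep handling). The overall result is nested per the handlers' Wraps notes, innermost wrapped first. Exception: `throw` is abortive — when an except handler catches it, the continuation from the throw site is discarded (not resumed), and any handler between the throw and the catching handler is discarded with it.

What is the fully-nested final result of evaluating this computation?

Answer: [(13, 7)]

Step-by-step:
throw(2) @ H1 caught ⇒ 13
H2 returns (13, 7)
H3 returns [(13, 7)]
= [(13, 7)]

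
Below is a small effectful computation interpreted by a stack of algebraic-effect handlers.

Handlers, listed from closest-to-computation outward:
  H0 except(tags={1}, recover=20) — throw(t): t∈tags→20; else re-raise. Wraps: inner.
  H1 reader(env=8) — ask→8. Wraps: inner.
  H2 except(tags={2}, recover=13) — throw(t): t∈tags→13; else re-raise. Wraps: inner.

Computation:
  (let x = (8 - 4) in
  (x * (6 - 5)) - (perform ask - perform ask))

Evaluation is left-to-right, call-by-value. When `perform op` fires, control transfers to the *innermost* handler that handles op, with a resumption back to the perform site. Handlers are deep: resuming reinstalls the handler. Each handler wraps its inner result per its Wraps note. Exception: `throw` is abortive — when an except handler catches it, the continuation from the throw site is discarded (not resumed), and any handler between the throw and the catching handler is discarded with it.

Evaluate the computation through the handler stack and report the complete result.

Answer: 4

Working:
ask @ H1 ⇒ 8
ask @ H1 ⇒ 8
H0 returns 4
H1 returns 4
H2 returns 4
= 4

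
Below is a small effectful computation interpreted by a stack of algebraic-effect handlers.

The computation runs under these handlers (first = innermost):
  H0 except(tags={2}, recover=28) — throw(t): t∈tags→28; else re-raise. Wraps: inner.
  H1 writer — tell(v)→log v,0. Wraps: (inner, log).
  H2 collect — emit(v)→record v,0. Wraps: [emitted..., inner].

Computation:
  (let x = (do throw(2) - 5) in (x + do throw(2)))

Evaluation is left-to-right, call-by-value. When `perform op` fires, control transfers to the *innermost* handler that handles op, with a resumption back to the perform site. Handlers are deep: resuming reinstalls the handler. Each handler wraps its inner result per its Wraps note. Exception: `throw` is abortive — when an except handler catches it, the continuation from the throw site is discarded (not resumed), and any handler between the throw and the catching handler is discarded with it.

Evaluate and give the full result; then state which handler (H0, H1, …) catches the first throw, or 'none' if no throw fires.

Evaluation trace:
throw(2) @ H0 caught ⇒ 28
H1 returns (28, ())
H2 returns [(28, ())]
= [(28, ())]

Answer: [(28, ())] ; first throw caught by: H0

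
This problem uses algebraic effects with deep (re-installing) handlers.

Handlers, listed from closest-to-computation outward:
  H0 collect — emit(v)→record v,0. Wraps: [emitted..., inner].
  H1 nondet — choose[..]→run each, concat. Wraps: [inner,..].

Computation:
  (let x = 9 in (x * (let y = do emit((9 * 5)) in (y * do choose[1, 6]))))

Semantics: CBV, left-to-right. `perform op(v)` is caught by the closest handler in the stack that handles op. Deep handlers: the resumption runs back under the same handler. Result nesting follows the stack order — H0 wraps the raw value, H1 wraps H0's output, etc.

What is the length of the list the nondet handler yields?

Evaluation trace:
emit(45) @ H0 ⇒ out+=45
choose[1, 6] @ H1
  branch[0] choose=1:
    H0 returns [45, 0]
    H1 returns [[45, 0]]
  branch[1] choose=6:
    H0 returns [45, 0]
    H1 returns [[45, 0]]
= [[45, 0], [45, 0]]

Answer: 2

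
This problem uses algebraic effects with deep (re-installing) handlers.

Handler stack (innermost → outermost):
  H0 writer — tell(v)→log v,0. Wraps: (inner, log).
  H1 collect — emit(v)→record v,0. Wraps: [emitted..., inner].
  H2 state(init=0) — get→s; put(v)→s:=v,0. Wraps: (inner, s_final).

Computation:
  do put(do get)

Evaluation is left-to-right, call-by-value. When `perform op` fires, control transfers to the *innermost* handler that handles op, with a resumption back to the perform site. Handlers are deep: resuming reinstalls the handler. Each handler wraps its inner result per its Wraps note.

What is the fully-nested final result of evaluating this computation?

Answer: ([(0, ())], 0)

Evaluation trace:
get @ H2 ⇒ 0
put(0) @ H2 ⇒ s:=0
H0 returns (0, ())
H1 returns [(0, ())]
H2 returns ([(0, ())], 0)
= ([(0, ())], 0)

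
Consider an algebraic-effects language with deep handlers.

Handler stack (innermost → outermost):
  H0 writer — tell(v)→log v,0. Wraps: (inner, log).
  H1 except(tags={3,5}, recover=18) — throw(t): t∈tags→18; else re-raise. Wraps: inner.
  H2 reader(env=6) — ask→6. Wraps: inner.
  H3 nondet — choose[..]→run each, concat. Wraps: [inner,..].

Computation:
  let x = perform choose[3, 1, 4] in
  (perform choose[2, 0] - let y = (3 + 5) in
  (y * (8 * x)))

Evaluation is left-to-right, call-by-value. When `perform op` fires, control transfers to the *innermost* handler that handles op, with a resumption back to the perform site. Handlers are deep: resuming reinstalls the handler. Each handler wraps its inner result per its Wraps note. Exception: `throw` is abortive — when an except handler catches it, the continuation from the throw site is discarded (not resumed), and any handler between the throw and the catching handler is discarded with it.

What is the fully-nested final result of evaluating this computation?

Answer: [(-190, ()), (-192, ()), (-62, ()), (-64, ()), (-254, ()), (-256, ())]

Evaluation trace:
choose[3, 1, 4] @ H3
  branch[0] choose=3:
    choose[2, 0] @ H3
      branch[0] choose=2:
        H0 returns (-190, ())
        H1 returns (-190, ())
        H2 returns (-190, ())
        H3 returns [(-190, ())]
      branch[1] choose=0:
        H0 returns (-192, ())
        H1 returns (-192, ())
        H2 returns (-192, ())
        H3 returns [(-192, ())]
  branch[1] choose=1:
    choose[2, 0] @ H3
      branch[0] choose=2:
        H0 returns (-62, ())
        H1 returns (-62, ())
        H2 returns (-62, ())
        H3 returns [(-62, ())]
      branch[1] choose=0:
        H0 returns (-64, ())
        H1 returns (-64, ())
        H2 returns (-64, ())
        H3 returns [(-64, ())]
  branch[2] choose=4:
    choose[2, 0] @ H3
      branch[0] choose=2:
        H0 returns (-254, ())
        H1 returns (-254, ())
        H2 returns (-254, ())
        H3 returns [(-254, ())]
      branch[1] choose=0:
        H0 returns (-256, ())
        H1 returns (-256, ())
        H2 returns (-256, ())
        H3 returns [(-256, ())]
= [(-190, ()), (-192, ()), (-62, ()), (-64, ()), (-254, ()), (-256, ())]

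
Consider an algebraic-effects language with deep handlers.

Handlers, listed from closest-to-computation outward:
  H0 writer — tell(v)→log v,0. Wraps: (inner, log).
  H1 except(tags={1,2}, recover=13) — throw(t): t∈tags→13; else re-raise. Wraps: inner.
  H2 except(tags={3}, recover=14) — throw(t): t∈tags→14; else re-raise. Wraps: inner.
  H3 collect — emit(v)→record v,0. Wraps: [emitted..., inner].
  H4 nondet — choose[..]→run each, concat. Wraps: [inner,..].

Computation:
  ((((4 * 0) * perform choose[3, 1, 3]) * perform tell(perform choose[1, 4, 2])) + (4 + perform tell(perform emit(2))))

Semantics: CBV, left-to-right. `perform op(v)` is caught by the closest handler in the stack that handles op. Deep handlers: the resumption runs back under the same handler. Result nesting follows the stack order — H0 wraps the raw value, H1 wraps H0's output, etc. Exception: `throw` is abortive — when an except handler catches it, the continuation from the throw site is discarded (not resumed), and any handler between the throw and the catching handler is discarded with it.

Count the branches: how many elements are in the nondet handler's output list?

Answer: 9

Evaluation trace:
choose[3, 1, 3] @ H4
  branch[0] choose=3:
    choose[1, 4, 2] @ H4
      branch[0] choose=1:
        tell(1) @ H0 ⇒ log+=1
        emit(2) @ H3 ⇒ out+=2
        tell(0) @ H0 ⇒ log+=0
        H0 returns (4, (1, 0))
        H1 returns (4, (1, 0))
        H2 returns (4, (1, 0))
        H3 returns [2, (4, (1, 0))]
        H4 returns [[2, (4, (1, 0))]]
      branch[1] choose=4:
        tell(4) @ H0 ⇒ log+=4
        emit(2) @ H3 ⇒ out+=2
        tell(0) @ H0 ⇒ log+=0
        H0 returns (4, (4, 0))
        H1 returns (4, (4, 0))
        H2 returns (4, (4, 0))
        H3 returns [2, (4, (4, 0))]
        H4 returns [[2, (4, (4, 0))]]
      branch[2] choose=2:
        tell(2) @ H0 ⇒ log+=2
        emit(2) @ H3 ⇒ out+=2
        tell(0) @ H0 ⇒ log+=0
        H0 returns (4, (2, 0))
        H1 returns (4, (2, 0))
        H2 returns (4, (2, 0))
        H3 returns [2, (4, (2, 0))]
        H4 returns [[2, (4, (2, 0))]]
  branch[1] choose=1:
    choose[1, 4, 2] @ H4
      branch[0] choose=1:
        tell(1) @ H0 ⇒ log+=1
        emit(2) @ H3 ⇒ out+=2
        tell(0) @ H0 ⇒ log+=0
        H0 returns (4, (1, 0))
        H1 returns (4, (1, 0))
        H2 returns (4, (1, 0))
        H3 returns [2, (4, (1, 0))]
        H4 returns [[2, (4, (1, 0))]]
      branch[1] choose=4:
        tell(4) @ H0 ⇒ log+=4
        emit(2) @ H3 ⇒ out+=2
        tell(0) @ H0 ⇒ log+=0
        H0 returns (4, (4, 0))
        H1 returns (4, (4, 0))
        H2 returns (4, (4, 0))
        H3 returns [2, (4, (4, 0))]
        H4 returns [[2, (4, (4, 0))]]
      branch[2] choose=2:
        tell(2) @ H0 ⇒ log+=2
        emit(2) @ H3 ⇒ out+=2
        tell(0) @ H0 ⇒ log+=0
        H0 returns (4, (2, 0))
        H1 returns (4, (2, 0))
        H2 returns (4, (2, 0))
        H3 returns [2, (4, (2, 0))]
        H4 returns [[2, (4, (2, 0))]]
  branch[2] choose=3:
    choose[1, 4, 2] @ H4
      branch[0] choose=1:
        tell(1) @ H0 ⇒ log+=1
        emit(2) @ H3 ⇒ out+=2
        tell(0) @ H0 ⇒ log+=0
        H0 returns (4, (1, 0))
        H1 returns (4, (1, 0))
        H2 returns (4, (1, 0))
        H3 returns [2, (4, (1, 0))]
        H4 returns [[2, (4, (1, 0))]]
      branch[1] choose=4:
        tell(4) @ H0 ⇒ log+=4
        emit(2) @ H3 ⇒ out+=2
        tell(0) @ H0 ⇒ log+=0
        H0 returns (4, (4, 0))
        H1 returns (4, (4, 0))
        H2 returns (4, (4, 0))
        H3 returns [2, (4, (4, 0))]
        H4 returns [[2, (4, (4, 0))]]
      branch[2] choose=2:
        tell(2) @ H0 ⇒ log+=2
        emit(2) @ H3 ⇒ out+=2
        tell(0) @ H0 ⇒ log+=0
        H0 returns (4, (2, 0))
        H1 returns (4, (2, 0))
        H2 returns (4, (2, 0))
        H3 returns [2, (4, (2, 0))]
        H4 returns [[2, (4, (2, 0))]]
= [[2, (4, (1, 0))], [2, (4, (4, 0))], [2, (4, (2, 0))], [2, (4, (1, 0))], [2, (4, (4, 0))], [2, (4, (2, 0))], [2, (4, (1, 0))], [2, (4, (4, 0))], [2, (4, (2, 0))]]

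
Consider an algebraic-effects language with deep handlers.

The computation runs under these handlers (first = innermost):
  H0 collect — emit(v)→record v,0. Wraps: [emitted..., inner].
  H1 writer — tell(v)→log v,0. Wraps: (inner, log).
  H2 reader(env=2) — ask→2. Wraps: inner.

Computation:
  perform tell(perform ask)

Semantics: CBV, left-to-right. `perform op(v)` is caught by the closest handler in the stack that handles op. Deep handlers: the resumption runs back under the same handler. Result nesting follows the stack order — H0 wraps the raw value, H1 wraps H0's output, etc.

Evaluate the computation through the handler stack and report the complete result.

Step-by-step:
ask @ H2 ⇒ 2
tell(2) @ H1 ⇒ log+=2
H0 returns [0]
H1 returns ([0], (2))
H2 returns ([0], (2))
= ([0], (2))

Answer: ([0], (2))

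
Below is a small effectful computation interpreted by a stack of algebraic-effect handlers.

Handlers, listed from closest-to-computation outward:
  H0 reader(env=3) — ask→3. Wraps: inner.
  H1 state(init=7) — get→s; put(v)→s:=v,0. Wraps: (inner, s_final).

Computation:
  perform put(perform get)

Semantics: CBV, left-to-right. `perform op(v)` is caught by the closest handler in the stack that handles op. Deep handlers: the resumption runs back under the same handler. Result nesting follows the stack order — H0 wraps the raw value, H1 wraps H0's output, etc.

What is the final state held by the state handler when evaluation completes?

Step-by-step:
get @ H1 ⇒ 7
put(7) @ H1 ⇒ s:=7
H0 returns 0
H1 returns (0, 7)
= (0, 7)

Answer: 7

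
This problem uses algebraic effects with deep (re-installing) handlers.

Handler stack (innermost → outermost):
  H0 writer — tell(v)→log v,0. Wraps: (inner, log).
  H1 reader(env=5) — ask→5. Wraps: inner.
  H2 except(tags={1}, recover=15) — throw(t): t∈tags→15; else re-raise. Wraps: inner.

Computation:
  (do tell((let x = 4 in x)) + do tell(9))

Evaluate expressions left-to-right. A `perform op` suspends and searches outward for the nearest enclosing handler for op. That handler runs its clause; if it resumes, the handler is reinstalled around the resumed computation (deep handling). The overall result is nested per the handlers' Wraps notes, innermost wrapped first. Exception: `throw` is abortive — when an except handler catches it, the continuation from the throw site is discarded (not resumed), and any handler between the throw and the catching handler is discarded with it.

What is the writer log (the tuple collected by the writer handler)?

Step-by-step:
tell(4) @ H0 ⇒ log+=4
tell(9) @ H0 ⇒ log+=9
H0 returns (0, (4, 9))
H1 returns (0, (4, 9))
H2 returns (0, (4, 9))
= (0, (4, 9))

Answer: (4, 9)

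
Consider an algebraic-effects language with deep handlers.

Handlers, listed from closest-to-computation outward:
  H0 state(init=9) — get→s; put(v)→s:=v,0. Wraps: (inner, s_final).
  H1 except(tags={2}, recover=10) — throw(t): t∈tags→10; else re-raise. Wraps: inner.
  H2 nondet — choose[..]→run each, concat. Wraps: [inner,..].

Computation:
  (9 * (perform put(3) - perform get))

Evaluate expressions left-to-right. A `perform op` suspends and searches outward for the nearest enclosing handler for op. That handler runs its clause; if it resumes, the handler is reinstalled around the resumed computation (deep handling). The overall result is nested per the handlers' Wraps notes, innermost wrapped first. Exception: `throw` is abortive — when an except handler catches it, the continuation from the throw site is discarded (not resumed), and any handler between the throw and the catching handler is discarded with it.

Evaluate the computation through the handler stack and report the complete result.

Answer: [(-27, 3)]

Working:
put(3) @ H0 ⇒ s:=3
get @ H0 ⇒ 3
H0 returns (-27, 3)
H1 returns (-27, 3)
H2 returns [(-27, 3)]
= [(-27, 3)]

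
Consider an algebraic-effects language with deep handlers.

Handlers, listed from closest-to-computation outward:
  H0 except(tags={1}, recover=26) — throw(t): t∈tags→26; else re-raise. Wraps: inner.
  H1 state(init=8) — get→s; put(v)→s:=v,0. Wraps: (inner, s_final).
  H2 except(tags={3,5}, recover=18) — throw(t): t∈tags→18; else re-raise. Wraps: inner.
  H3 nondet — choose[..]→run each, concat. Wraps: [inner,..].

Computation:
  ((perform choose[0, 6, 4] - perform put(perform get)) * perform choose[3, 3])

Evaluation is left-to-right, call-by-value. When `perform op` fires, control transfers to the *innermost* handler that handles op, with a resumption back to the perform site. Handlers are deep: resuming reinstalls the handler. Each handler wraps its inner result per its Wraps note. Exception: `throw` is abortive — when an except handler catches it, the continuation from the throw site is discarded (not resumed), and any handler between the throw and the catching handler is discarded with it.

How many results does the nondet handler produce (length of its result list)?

Answer: 6

Step-by-step:
choose[0, 6, 4] @ H3
  branch[0] choose=0:
    get @ H1 ⇒ 8
    put(8) @ H1 ⇒ s:=8
    choose[3, 3] @ H3
      branch[0] choose=3:
        H0 returns 0
        H1 returns (0, 8)
        H2 returns (0, 8)
        H3 returns [(0, 8)]
      branch[1] choose=3:
        H0 returns 0
        H1 returns (0, 8)
        H2 returns (0, 8)
        H3 returns [(0, 8)]
  branch[1] choose=6:
    get @ H1 ⇒ 8
    put(8) @ H1 ⇒ s:=8
    choose[3, 3] @ H3
      branch[0] choose=3:
        H0 returns 18
        H1 returns (18, 8)
        H2 returns (18, 8)
        H3 returns [(18, 8)]
      branch[1] choose=3:
        H0 returns 18
        H1 returns (18, 8)
        H2 returns (18, 8)
        H3 returns [(18, 8)]
  branch[2] choose=4:
    get @ H1 ⇒ 8
    put(8) @ H1 ⇒ s:=8
    choose[3, 3] @ H3
      branch[0] choose=3:
        H0 returns 12
        H1 returns (12, 8)
        H2 returns (12, 8)
        H3 returns [(12, 8)]
      branch[1] choose=3:
        H0 returns 12
        H1 returns (12, 8)
        H2 returns (12, 8)
        H3 returns [(12, 8)]
= [(0, 8), (0, 8), (18, 8), (18, 8), (12, 8), (12, 8)]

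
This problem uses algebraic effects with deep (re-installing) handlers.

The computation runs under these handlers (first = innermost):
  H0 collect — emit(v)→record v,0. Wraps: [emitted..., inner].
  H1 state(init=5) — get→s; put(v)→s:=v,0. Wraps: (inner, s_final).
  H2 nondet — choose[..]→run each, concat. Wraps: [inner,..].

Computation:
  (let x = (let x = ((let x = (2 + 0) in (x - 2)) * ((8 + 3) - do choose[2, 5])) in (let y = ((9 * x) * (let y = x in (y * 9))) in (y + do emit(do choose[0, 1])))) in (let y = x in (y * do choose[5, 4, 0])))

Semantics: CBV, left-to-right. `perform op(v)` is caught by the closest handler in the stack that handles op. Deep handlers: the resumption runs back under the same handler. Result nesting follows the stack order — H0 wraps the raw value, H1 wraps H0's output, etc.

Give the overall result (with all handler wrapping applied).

Answer: [([0, 0], 5), ([0, 0], 5), ([0, 0], 5), ([1, 0], 5), ([1, 0], 5), ([1, 0], 5), ([0, 0], 5), ([0, 0], 5), ([0, 0], 5), ([1, 0], 5), ([1, 0], 5), ([1, 0], 5)]

Working:
choose[2, 5] @ H2
  branch[0] choose=2:
    choose[0, 1] @ H2
      branch[0] choose=0:
        emit(0) @ H0 ⇒ out+=0
        choose[5, 4, 0] @ H2
          branch[0] choose=5:
            H0 returns [0, 0]
            H1 returns ([0, 0], 5)
            H2 returns [([0, 0], 5)]
          branch[1] choose=4:
            H0 returns [0, 0]
            H1 returns ([0, 0], 5)
            H2 returns [([0, 0], 5)]
          branch[2] choose=0:
            H0 returns [0, 0]
            H1 returns ([0, 0], 5)
            H2 returns [([0, 0], 5)]
      branch[1] choose=1:
        emit(1) @ H0 ⇒ out+=1
        choose[5, 4, 0] @ H2
          branch[0] choose=5:
            H0 returns [1, 0]
            H1 returns ([1, 0], 5)
            H2 returns [([1, 0], 5)]
          branch[1] choose=4:
            H0 returns [1, 0]
            H1 returns ([1, 0], 5)
            H2 returns [([1, 0], 5)]
          branch[2] choose=0:
            H0 returns [1, 0]
            H1 returns ([1, 0], 5)
            H2 returns [([1, 0], 5)]
  branch[1] choose=5:
    choose[0, 1] @ H2
      branch[0] choose=0:
        emit(0) @ H0 ⇒ out+=0
        choose[5, 4, 0] @ H2
          branch[0] choose=5:
            H0 returns [0, 0]
            H1 returns ([0, 0], 5)
            H2 returns [([0, 0], 5)]
          branch[1] choose=4:
            H0 returns [0, 0]
            H1 returns ([0, 0], 5)
            H2 returns [([0, 0], 5)]
          branch[2] choose=0:
            H0 returns [0, 0]
            H1 returns ([0, 0], 5)
            H2 returns [([0, 0], 5)]
      branch[1] choose=1:
        emit(1) @ H0 ⇒ out+=1
        choose[5, 4, 0] @ H2
          branch[0] choose=5:
            H0 returns [1, 0]
            H1 returns ([1, 0], 5)
            H2 returns [([1, 0], 5)]
          branch[1] choose=4:
            H0 returns [1, 0]
            H1 returns ([1, 0], 5)
            H2 returns [([1, 0], 5)]
          branch[2] choose=0:
            H0 returns [1, 0]
            H1 returns ([1, 0], 5)
            H2 returns [([1, 0], 5)]
= [([0, 0], 5), ([0, 0], 5), ([0, 0], 5), ([1, 0], 5), ([1, 0], 5), ([1, 0], 5), ([0, 0], 5), ([0, 0], 5), ([0, 0], 5), ([1, 0], 5), ([1, 0], 5), ([1, 0], 5)]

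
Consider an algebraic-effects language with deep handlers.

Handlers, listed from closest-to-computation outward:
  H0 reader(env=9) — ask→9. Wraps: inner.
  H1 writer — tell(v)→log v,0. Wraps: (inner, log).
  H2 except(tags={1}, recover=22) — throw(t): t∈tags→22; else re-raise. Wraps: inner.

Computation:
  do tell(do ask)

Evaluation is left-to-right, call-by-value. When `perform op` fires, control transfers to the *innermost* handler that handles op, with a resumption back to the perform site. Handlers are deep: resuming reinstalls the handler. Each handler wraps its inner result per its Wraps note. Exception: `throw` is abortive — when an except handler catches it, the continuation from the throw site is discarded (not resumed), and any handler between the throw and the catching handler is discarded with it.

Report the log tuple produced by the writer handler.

Answer: (9)

Step-by-step:
ask @ H0 ⇒ 9
tell(9) @ H1 ⇒ log+=9
H0 returns 0
H1 returns (0, (9))
H2 returns (0, (9))
= (0, (9))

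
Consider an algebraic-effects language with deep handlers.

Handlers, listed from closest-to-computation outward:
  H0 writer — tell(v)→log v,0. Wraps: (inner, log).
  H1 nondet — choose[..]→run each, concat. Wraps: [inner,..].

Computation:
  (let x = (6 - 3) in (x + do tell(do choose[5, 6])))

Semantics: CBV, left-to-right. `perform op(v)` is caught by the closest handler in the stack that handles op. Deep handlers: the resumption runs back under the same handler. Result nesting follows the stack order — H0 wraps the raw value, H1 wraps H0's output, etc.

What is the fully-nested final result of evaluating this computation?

Answer: [(3, (5)), (3, (6))]

Evaluation trace:
choose[5, 6] @ H1
  branch[0] choose=5:
    tell(5) @ H0 ⇒ log+=5
    H0 returns (3, (5))
    H1 returns [(3, (5))]
  branch[1] choose=6:
    tell(6) @ H0 ⇒ log+=6
    H0 returns (3, (6))
    H1 returns [(3, (6))]
= [(3, (5)), (3, (6))]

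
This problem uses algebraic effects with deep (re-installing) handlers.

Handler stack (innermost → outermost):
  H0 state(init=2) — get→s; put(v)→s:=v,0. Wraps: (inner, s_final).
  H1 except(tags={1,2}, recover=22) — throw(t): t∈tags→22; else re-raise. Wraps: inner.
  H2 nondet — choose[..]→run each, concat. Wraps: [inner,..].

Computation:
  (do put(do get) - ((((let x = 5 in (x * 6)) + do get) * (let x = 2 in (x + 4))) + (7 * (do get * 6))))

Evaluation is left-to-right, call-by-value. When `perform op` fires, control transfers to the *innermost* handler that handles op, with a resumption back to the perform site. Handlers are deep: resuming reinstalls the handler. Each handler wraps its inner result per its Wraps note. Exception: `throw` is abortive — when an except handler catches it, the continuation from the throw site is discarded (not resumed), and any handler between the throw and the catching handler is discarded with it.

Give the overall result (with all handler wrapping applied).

Answer: [(-276, 2)]

Step-by-step:
get @ H0 ⇒ 2
put(2) @ H0 ⇒ s:=2
get @ H0 ⇒ 2
get @ H0 ⇒ 2
H0 returns (-276, 2)
H1 returns (-276, 2)
H2 returns [(-276, 2)]
= [(-276, 2)]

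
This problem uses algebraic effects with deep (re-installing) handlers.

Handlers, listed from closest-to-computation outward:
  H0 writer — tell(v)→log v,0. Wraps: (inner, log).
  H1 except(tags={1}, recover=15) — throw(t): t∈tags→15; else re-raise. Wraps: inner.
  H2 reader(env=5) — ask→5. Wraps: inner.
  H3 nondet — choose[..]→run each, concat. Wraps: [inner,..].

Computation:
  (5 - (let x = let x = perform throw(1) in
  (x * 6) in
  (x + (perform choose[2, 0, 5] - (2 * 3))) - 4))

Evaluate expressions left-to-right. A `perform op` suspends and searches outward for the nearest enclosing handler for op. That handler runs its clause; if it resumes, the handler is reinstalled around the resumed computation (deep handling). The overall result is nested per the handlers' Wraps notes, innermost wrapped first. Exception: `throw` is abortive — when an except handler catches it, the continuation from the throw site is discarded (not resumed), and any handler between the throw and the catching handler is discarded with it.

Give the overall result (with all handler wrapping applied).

Working:
throw(1) @ H1 caught ⇒ 15
H2 returns 15
H3 returns [15]
= [15]

Answer: [15]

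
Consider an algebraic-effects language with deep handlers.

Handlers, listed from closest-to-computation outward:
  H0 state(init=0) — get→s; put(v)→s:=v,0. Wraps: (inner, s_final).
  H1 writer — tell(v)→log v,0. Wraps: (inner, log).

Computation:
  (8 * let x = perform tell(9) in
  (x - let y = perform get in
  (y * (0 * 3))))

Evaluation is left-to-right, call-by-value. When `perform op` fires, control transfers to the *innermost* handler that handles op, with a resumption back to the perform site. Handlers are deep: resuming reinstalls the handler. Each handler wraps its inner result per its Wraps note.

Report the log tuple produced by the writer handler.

Step-by-step:
tell(9) @ H1 ⇒ log+=9
get @ H0 ⇒ 0
H0 returns (0, 0)
H1 returns ((0, 0), (9))
= ((0, 0), (9))

Answer: (9)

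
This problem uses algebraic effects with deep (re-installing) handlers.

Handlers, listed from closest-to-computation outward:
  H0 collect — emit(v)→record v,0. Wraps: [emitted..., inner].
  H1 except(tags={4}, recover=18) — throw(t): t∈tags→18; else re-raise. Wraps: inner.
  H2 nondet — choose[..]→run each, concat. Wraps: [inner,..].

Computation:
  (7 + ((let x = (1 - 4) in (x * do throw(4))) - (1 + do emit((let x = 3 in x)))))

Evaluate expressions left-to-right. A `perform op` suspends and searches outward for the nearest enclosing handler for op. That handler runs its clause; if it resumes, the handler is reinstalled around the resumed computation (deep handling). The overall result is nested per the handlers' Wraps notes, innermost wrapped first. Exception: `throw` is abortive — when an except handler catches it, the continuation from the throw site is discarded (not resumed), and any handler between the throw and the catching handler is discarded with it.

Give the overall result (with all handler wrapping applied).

Answer: [18]

Evaluation trace:
throw(4) @ H1 caught ⇒ 18
H2 returns [18]
= [18]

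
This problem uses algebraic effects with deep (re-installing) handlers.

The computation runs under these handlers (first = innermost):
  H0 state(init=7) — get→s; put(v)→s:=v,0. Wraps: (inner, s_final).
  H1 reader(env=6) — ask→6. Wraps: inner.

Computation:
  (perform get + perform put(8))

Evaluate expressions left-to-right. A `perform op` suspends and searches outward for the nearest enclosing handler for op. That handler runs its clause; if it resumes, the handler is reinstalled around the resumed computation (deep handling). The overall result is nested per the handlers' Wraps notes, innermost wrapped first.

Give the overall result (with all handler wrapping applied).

Answer: (7, 8)

Step-by-step:
get @ H0 ⇒ 7
put(8) @ H0 ⇒ s:=8
H0 returns (7, 8)
H1 returns (7, 8)
= (7, 8)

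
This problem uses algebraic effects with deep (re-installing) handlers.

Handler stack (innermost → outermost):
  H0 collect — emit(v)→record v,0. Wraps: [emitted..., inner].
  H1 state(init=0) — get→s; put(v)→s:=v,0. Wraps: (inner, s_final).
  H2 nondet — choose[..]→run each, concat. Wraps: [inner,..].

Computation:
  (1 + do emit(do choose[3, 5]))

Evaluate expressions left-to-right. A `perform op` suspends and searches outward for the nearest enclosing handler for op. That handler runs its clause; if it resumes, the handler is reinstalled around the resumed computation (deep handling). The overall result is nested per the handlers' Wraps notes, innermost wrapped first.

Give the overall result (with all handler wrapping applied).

Step-by-step:
choose[3, 5] @ H2
  branch[0] choose=3:
    emit(3) @ H0 ⇒ out+=3
    H0 returns [3, 1]
    H1 returns ([3, 1], 0)
    H2 returns [([3, 1], 0)]
  branch[1] choose=5:
    emit(5) @ H0 ⇒ out+=5
    H0 returns [5, 1]
    H1 returns ([5, 1], 0)
    H2 returns [([5, 1], 0)]
= [([3, 1], 0), ([5, 1], 0)]

Answer: [([3, 1], 0), ([5, 1], 0)]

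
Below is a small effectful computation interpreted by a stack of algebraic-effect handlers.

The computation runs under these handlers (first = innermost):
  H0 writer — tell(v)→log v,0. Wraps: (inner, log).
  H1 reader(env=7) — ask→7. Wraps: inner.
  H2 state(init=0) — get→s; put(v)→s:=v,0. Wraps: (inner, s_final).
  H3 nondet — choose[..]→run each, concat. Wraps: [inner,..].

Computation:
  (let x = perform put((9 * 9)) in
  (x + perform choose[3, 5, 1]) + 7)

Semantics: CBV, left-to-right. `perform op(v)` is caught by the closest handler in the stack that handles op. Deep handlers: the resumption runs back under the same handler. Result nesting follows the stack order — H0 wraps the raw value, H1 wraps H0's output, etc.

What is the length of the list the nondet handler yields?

Answer: 3

Working:
put(81) @ H2 ⇒ s:=81
choose[3, 5, 1] @ H3
  branch[0] choose=3:
    H0 returns (10, ())
    H1 returns (10, ())
    H2 returns ((10, ()), 81)
    H3 returns [((10, ()), 81)]
  branch[1] choose=5:
    H0 returns (12, ())
    H1 returns (12, ())
    H2 returns ((12, ()), 81)
    H3 returns [((12, ()), 81)]
  branch[2] choose=1:
    H0 returns (8, ())
    H1 returns (8, ())
    H2 returns ((8, ()), 81)
    H3 returns [((8, ()), 81)]
= [((10, ()), 81), ((12, ()), 81), ((8, ()), 81)]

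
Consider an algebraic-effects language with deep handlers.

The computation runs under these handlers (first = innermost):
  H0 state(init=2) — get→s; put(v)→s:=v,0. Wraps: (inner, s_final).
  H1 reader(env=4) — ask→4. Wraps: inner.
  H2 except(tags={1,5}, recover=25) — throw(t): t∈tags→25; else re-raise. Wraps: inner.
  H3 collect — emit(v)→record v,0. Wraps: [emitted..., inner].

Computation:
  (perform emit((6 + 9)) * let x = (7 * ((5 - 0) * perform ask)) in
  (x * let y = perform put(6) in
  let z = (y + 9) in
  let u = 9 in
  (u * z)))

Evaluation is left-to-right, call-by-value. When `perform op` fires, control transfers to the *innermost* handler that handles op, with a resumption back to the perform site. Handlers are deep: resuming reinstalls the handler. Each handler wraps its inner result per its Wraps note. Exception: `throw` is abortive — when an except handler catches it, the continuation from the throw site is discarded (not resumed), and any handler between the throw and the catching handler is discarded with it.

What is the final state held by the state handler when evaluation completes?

Answer: 6

Working:
emit(15) @ H3 ⇒ out+=15
ask @ H1 ⇒ 4
put(6) @ H0 ⇒ s:=6
H0 returns (0, 6)
H1 returns (0, 6)
H2 returns (0, 6)
H3 returns [15, (0, 6)]
= [15, (0, 6)]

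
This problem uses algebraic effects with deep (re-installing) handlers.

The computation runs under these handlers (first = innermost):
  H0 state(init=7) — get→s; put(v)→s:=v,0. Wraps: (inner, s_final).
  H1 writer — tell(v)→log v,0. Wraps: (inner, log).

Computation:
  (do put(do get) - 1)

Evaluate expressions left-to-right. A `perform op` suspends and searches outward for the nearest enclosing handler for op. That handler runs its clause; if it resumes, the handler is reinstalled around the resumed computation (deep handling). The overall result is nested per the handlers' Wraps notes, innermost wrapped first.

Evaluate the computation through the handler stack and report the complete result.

Evaluation trace:
get @ H0 ⇒ 7
put(7) @ H0 ⇒ s:=7
H0 returns (-1, 7)
H1 returns ((-1, 7), ())
= ((-1, 7), ())

Answer: ((-1, 7), ())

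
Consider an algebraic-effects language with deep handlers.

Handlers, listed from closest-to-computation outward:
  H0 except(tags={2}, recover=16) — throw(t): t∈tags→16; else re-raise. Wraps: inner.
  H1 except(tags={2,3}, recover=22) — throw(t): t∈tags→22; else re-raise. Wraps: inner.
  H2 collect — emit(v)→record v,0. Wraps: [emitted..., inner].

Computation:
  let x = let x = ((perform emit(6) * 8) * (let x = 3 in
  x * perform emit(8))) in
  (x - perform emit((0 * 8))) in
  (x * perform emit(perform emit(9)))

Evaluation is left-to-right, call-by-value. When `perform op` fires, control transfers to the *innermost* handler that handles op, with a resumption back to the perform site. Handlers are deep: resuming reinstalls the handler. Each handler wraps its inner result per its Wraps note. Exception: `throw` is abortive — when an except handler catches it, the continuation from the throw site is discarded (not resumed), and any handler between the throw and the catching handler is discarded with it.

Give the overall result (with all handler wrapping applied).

Step-by-step:
emit(6) @ H2 ⇒ out+=6
emit(8) @ H2 ⇒ out+=8
emit(0) @ H2 ⇒ out+=0
emit(9) @ H2 ⇒ out+=9
emit(0) @ H2 ⇒ out+=0
H0 returns 0
H1 returns 0
H2 returns [6, 8, 0, 9, 0, 0]
= [6, 8, 0, 9, 0, 0]

Answer: [6, 8, 0, 9, 0, 0]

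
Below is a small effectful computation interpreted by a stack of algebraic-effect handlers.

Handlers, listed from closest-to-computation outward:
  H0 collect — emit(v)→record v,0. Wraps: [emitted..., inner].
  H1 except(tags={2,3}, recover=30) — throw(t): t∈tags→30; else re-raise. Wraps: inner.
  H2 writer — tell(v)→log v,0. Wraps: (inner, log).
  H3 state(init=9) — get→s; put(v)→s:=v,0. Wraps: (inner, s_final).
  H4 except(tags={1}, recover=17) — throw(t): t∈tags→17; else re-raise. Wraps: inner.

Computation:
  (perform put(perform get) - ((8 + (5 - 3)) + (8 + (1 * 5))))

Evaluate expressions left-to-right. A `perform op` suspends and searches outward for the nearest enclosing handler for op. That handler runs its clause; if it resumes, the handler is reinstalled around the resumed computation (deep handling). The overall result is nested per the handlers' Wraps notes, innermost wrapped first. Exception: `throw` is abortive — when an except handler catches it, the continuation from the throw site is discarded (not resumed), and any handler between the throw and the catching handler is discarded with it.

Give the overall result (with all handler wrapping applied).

Answer: (([-23], ()), 9)

Working:
get @ H3 ⇒ 9
put(9) @ H3 ⇒ s:=9
H0 returns [-23]
H1 returns [-23]
H2 returns ([-23], ())
H3 returns (([-23], ()), 9)
H4 returns (([-23], ()), 9)
= (([-23], ()), 9)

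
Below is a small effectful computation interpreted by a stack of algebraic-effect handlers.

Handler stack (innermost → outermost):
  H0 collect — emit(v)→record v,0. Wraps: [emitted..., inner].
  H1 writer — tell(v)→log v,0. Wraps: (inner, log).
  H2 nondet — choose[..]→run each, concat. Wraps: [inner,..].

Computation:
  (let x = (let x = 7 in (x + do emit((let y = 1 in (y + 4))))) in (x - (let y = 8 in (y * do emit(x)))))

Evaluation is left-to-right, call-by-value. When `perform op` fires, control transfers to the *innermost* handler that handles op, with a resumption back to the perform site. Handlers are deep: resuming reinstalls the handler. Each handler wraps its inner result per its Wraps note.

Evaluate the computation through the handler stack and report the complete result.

Answer: [([5, 7, 7], ())]

Working:
emit(5) @ H0 ⇒ out+=5
emit(7) @ H0 ⇒ out+=7
H0 returns [5, 7, 7]
H1 returns ([5, 7, 7], ())
H2 returns [([5, 7, 7], ())]
= [([5, 7, 7], ())]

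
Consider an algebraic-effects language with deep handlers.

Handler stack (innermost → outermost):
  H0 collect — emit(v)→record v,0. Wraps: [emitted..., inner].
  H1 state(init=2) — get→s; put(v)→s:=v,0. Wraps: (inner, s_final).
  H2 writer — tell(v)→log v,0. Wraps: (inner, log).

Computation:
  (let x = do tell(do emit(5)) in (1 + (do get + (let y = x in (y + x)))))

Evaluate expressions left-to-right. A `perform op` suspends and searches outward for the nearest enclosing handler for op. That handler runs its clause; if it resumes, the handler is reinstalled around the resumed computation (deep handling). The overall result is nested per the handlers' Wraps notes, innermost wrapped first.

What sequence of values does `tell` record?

Answer: (0)

Working:
emit(5) @ H0 ⇒ out+=5
tell(0) @ H2 ⇒ log+=0
get @ H1 ⇒ 2
H0 returns [5, 3]
H1 returns ([5, 3], 2)
H2 returns (([5, 3], 2), (0))
= (([5, 3], 2), (0))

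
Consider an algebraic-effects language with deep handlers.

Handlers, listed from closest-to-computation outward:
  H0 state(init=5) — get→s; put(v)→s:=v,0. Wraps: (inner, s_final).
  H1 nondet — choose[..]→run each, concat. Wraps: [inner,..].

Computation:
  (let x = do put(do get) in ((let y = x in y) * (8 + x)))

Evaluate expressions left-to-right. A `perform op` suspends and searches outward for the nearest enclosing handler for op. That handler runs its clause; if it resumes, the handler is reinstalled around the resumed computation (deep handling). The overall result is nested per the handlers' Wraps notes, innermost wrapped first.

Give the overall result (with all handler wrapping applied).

Answer: [(0, 5)]

Evaluation trace:
get @ H0 ⇒ 5
put(5) @ H0 ⇒ s:=5
H0 returns (0, 5)
H1 returns [(0, 5)]
= [(0, 5)]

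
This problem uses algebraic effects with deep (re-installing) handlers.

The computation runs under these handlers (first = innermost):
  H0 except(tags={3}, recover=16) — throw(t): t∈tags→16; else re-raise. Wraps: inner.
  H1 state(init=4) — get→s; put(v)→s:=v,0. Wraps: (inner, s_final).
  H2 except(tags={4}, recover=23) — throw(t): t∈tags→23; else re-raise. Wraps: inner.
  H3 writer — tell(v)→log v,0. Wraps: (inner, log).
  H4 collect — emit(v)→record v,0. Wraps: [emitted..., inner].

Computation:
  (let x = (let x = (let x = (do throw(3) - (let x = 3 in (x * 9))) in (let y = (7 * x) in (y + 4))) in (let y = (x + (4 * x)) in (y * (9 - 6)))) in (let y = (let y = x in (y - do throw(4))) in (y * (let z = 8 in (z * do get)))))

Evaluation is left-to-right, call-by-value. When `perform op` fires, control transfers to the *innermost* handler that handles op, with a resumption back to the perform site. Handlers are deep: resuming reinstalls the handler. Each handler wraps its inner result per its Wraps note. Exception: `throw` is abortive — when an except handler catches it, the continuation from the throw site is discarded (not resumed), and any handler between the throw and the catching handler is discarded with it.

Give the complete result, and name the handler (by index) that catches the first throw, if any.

Answer: [((16, 4), ())] ; first throw caught by: H0

Evaluation trace:
throw(3) @ H0 caught ⇒ 16
H1 returns (16, 4)
H2 returns (16, 4)
H3 returns ((16, 4), ())
H4 returns [((16, 4), ())]
= [((16, 4), ())]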